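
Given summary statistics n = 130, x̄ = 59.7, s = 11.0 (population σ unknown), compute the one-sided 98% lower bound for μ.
μ ≥ 57.70

Lower bound (one-sided):
t* = 2.075 (one-sided for 98%)
Lower bound = x̄ - t* · s/√n = 59.7 - 2.075 · 11.0/√130 = 57.70

We are 98% confident that μ ≥ 57.70.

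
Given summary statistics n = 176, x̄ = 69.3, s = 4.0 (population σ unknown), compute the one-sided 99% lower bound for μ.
μ ≥ 68.59

Lower bound (one-sided):
t* = 2.348 (one-sided for 99%)
Lower bound = x̄ - t* · s/√n = 69.3 - 2.348 · 4.0/√176 = 68.59

We are 99% confident that μ ≥ 68.59.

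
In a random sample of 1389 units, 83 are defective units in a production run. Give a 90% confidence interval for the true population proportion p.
(0.049, 0.070)

Proportion CI:
p̂ = 83/1389 = 0.05976
SE = √(p̂(1-p̂)/n) = √(0.05976 · 0.94024 / 1389) = 0.00636

z* = 1.645
Margin = z* · SE = 1.645 · 0.00636 = 0.0105

CI: 0.05976 ± 0.0105 = (0.049, 0.070)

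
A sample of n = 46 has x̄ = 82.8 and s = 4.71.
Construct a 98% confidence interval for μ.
(81.12, 84.48)

t-interval (σ unknown):
df = n - 1 = 45
t* = 2.412 for 98% confidence

Margin of error = t* · s/√n = 2.412 · 4.71/√46 = 1.68

CI: (81.12, 84.48)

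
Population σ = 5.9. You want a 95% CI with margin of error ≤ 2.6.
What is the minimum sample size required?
n ≥ 20

For margin E ≤ 2.6:
n ≥ (z* · σ / E)²
n ≥ (1.960 · 5.9 / 2.6)²
n ≥ 19.78

Minimum n = 20 (rounding up)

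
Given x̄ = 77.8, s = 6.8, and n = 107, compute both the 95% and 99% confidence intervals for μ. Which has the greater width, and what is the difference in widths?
99% CI is wider by 0.84

df = 106
95% CI: t* = 1.983, (76.50, 79.10), width = 2 · t* · s/√n = 2.61
99% CI: t* = 2.623, (76.08, 79.52), width = 2 · t* · s/√n = 3.45

The 99% CI is wider by 3.45 - 2.61 = 0.84.
Higher confidence requires a wider interval.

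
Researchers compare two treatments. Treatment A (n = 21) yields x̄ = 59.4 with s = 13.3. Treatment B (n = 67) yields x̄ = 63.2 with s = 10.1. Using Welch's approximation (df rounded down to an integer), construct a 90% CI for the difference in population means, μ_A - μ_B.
(-9.17, 1.57)

Difference: x̄₁ - x̄₂ = -3.80
SE = √(s₁²/n₁ + s₂²/n₂) = √(13.3²/21 + 10.1²/67) = 3.1537
df = 27.61 → 27 (Welch–Satterthwaite, rounded down)
t* = 1.703

CI: -3.80 ± 1.703 · 3.1537 = -3.80 ± 5.37 = (-9.17, 1.57)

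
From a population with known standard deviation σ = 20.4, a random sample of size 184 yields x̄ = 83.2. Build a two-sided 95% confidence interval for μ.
(80.25, 86.15)

z-interval (σ known):
z* = 1.960 for 95% confidence

Margin of error = z* · σ/√n = 1.960 · 20.4/√184 = 2.95

CI: (83.2 - 2.95, 83.2 + 2.95) = (80.25, 86.15)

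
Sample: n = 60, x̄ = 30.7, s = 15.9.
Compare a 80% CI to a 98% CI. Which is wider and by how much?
98% CI is wider by 4.50

df = 59
80% CI: t* = 1.296, (28.04, 33.36), width = 2 · t* · s/√n = 5.32
98% CI: t* = 2.391, (25.79, 35.61), width = 2 · t* · s/√n = 9.82

The 98% CI is wider by 9.82 - 5.32 = 4.50.
Higher confidence requires a wider interval.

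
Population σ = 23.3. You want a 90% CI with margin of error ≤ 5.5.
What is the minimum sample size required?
n ≥ 49

For margin E ≤ 5.5:
n ≥ (z* · σ / E)²
n ≥ (1.645 · 23.3 / 5.5)²
n ≥ 48.56

Minimum n = 49 (rounding up)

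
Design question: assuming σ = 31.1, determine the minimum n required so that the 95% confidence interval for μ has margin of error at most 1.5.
n ≥ 1652

For margin E ≤ 1.5:
n ≥ (z* · σ / E)²
n ≥ (1.960 · 31.1 / 1.5)²
n ≥ 1651.39

Minimum n = 1652 (rounding up)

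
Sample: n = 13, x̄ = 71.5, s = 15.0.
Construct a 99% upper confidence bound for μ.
μ ≤ 82.65

Upper bound (one-sided):
t* = 2.681 (one-sided for 99%)
Upper bound = x̄ + t* · s/√n = 71.5 + 2.681 · 15.0/√13 = 82.65

We are 99% confident that μ ≤ 82.65.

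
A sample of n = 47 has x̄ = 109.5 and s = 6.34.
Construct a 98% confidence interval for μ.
(107.27, 111.73)

t-interval (σ unknown):
df = n - 1 = 46
t* = 2.410 for 98% confidence

Margin of error = t* · s/√n = 2.410 · 6.34/√47 = 2.23

CI: (107.27, 111.73)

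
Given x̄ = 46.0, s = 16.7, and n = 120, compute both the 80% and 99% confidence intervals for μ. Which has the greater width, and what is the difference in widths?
99% CI is wider by 4.05

df = 119
80% CI: t* = 1.289, (44.03, 47.97), width = 2 · t* · s/√n = 3.93
99% CI: t* = 2.618, (42.01, 49.99), width = 2 · t* · s/√n = 7.98

The 99% CI is wider by 7.98 - 3.93 = 4.05.
Higher confidence requires a wider interval.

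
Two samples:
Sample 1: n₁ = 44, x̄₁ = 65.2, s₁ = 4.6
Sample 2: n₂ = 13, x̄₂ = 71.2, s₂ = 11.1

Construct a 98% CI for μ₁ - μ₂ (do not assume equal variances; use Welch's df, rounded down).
(-14.36, 2.36)

Difference: x̄₁ - x̄₂ = -6.00
SE = √(s₁²/n₁ + s₂²/n₂) = √(4.6²/44 + 11.1²/13) = 3.1557
df = 13.24 → 13 (Welch–Satterthwaite, rounded down)
t* = 2.650

CI: -6.00 ± 2.650 · 3.1557 = -6.00 ± 8.36 = (-14.36, 2.36)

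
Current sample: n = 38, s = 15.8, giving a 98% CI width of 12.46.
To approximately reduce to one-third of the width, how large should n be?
n ≈ 342

CI width ∝ 1/√n
To reduce width by factor 3, need √n to grow by 3 → need 3² = 9 times as many samples.

Current: n = 38, width = 12.46
New: n = 342, width ≈ 3.99

Width reduced by factor of 12.46/3.99 = 3.12.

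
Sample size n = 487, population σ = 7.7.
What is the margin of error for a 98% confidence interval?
Margin of error = 0.81

Margin of error = z* · σ/√n
= 2.326 · 7.7/√487
= 2.326 · 7.7/22.0681
= 0.81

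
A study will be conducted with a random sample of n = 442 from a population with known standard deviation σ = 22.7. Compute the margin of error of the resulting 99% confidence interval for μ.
Margin of error = 2.78

Margin of error = z* · σ/√n
= 2.576 · 22.7/√442
= 2.576 · 22.7/21.0238
= 2.78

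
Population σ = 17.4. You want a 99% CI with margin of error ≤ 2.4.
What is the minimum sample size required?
n ≥ 349

For margin E ≤ 2.4:
n ≥ (z* · σ / E)²
n ≥ (2.576 · 17.4 / 2.4)²
n ≥ 348.79

Minimum n = 349 (rounding up)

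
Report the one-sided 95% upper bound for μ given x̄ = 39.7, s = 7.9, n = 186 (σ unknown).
μ ≤ 40.66

Upper bound (one-sided):
t* = 1.653 (one-sided for 95%)
Upper bound = x̄ + t* · s/√n = 39.7 + 1.653 · 7.9/√186 = 40.66

We are 95% confident that μ ≤ 40.66.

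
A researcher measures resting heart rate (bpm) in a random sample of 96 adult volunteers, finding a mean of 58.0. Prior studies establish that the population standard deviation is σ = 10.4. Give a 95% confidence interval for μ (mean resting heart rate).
(55.92, 60.08)

z-interval (σ known):
z* = 1.960 for 95% confidence

Margin of error = z* · σ/√n = 1.960 · 10.4/√96 = 2.08

CI: (58.0 - 2.08, 58.0 + 2.08) = (55.92, 60.08)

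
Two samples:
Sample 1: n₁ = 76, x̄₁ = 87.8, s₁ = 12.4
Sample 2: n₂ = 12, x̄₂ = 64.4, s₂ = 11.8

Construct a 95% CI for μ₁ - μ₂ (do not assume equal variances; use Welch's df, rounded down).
(15.53, 31.27)

Difference: x̄₁ - x̄₂ = 23.40
SE = √(s₁²/n₁ + s₂²/n₂) = √(12.4²/76 + 11.8²/12) = 3.6914
df = 15.10 → 15 (Welch–Satterthwaite, rounded down)
t* = 2.131

CI: 23.40 ± 2.131 · 3.6914 = 23.40 ± 7.87 = (15.53, 31.27)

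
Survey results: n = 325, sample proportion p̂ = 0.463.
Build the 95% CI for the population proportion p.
(0.409, 0.517)

Proportion CI:
SE = √(p̂(1-p̂)/n) = √(0.463 · 0.537 / 325) = 0.02766

z* = 1.960
Margin = z* · SE = 1.960 · 0.02766 = 0.0542

CI: 0.463 ± 0.0542 = (0.409, 0.517)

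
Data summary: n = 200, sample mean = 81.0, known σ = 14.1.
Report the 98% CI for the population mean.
(78.68, 83.32)

z-interval (σ known):
z* = 2.326 for 98% confidence

Margin of error = z* · σ/√n = 2.326 · 14.1/√200 = 2.32

CI: (81.0 - 2.32, 81.0 + 2.32) = (78.68, 83.32)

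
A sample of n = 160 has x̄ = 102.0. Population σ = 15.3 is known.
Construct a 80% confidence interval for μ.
(100.45, 103.55)

z-interval (σ known):
z* = 1.282 for 80% confidence

Margin of error = z* · σ/√n = 1.282 · 15.3/√160 = 1.55

CI: (102.0 - 1.55, 102.0 + 1.55) = (100.45, 103.55)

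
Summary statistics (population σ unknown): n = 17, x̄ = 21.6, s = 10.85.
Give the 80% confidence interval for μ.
(18.08, 25.12)

t-interval (σ unknown):
df = n - 1 = 16
t* = 1.337 for 80% confidence

Margin of error = t* · s/√n = 1.337 · 10.85/√17 = 3.52

CI: (18.08, 25.12)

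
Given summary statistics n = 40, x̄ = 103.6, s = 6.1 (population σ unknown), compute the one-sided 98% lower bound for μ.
μ ≥ 101.55

Lower bound (one-sided):
t* = 2.125 (one-sided for 98%)
Lower bound = x̄ - t* · s/√n = 103.6 - 2.125 · 6.1/√40 = 101.55

We are 98% confident that μ ≥ 101.55.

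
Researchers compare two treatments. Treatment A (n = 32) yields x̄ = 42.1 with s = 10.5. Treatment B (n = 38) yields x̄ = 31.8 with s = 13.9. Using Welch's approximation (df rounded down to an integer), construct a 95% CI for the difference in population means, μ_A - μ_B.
(4.47, 16.13)

Difference: x̄₁ - x̄₂ = 10.30
SE = √(s₁²/n₁ + s₂²/n₂) = √(10.5²/32 + 13.9²/38) = 2.9206
df = 67.27 → 67 (Welch–Satterthwaite, rounded down)
t* = 1.996

CI: 10.30 ± 1.996 · 2.9206 = 10.30 ± 5.83 = (4.47, 16.13)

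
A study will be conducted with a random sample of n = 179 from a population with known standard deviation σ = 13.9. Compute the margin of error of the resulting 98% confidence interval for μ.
Margin of error = 2.42

Margin of error = z* · σ/√n
= 2.326 · 13.9/√179
= 2.326 · 13.9/13.3791
= 2.42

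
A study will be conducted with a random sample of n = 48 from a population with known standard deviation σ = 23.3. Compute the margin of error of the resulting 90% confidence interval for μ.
Margin of error = 5.53

Margin of error = z* · σ/√n
= 1.645 · 23.3/√48
= 1.645 · 23.3/6.9282
= 5.53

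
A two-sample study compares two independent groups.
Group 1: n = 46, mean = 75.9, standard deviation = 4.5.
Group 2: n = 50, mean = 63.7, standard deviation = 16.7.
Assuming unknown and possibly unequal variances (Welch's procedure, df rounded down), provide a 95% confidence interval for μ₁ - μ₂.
(7.29, 17.11)

Difference: x̄₁ - x̄₂ = 12.20
SE = √(s₁²/n₁ + s₂²/n₂) = √(4.5²/46 + 16.7²/50) = 2.4532
df = 56.66 → 56 (Welch–Satterthwaite, rounded down)
t* = 2.003

CI: 12.20 ± 2.003 · 2.4532 = 12.20 ± 4.91 = (7.29, 17.11)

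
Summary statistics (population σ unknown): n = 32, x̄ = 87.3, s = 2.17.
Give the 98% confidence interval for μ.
(86.36, 88.24)

t-interval (σ unknown):
df = n - 1 = 31
t* = 2.453 for 98% confidence

Margin of error = t* · s/√n = 2.453 · 2.17/√32 = 0.94

CI: (86.36, 88.24)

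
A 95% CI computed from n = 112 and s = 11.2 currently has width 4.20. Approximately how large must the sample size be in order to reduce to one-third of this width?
n ≈ 1008

CI width ∝ 1/√n
To reduce width by factor 3, need √n to grow by 3 → need 3² = 9 times as many samples.

Current: n = 112, width = 4.20
New: n = 1008, width ≈ 1.38

Width reduced by factor of 4.20/1.38 = 3.04.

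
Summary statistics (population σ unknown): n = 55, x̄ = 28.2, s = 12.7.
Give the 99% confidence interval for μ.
(23.63, 32.77)

t-interval (σ unknown):
df = n - 1 = 54
t* = 2.670 for 99% confidence

Margin of error = t* · s/√n = 2.670 · 12.7/√55 = 4.57

CI: (23.63, 32.77)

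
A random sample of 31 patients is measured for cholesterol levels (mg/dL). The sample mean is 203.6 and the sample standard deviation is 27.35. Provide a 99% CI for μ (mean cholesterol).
(190.09, 217.11)

t-interval (σ unknown):
df = n - 1 = 30
t* = 2.750 for 99% confidence

Margin of error = t* · s/√n = 2.750 · 27.35/√31 = 13.51

CI: (190.09, 217.11)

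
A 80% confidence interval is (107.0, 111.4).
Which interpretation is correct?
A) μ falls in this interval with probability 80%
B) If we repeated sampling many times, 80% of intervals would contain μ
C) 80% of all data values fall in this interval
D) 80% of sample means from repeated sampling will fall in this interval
B

A) Wrong — μ is fixed; the randomness lives in the interval, not in μ.
B) Correct — this is the frequentist long-run coverage interpretation.
C) Wrong — a CI is about the parameter μ, not individual data values.
D) Wrong — coverage applies to intervals containing μ, not to future x̄ values.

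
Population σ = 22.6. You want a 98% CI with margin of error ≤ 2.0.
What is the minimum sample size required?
n ≥ 691

For margin E ≤ 2.0:
n ≥ (z* · σ / E)²
n ≥ (2.326 · 22.6 / 2.0)²
n ≥ 690.84

Minimum n = 691 (rounding up)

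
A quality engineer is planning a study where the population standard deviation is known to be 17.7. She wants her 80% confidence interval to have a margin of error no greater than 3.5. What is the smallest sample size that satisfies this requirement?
n ≥ 43

For margin E ≤ 3.5:
n ≥ (z* · σ / E)²
n ≥ (1.282 · 17.7 / 3.5)²
n ≥ 42.03

Minimum n = 43 (rounding up)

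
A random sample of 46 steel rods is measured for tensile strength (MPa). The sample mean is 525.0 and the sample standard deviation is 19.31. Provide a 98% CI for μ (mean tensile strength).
(518.13, 531.87)

t-interval (σ unknown):
df = n - 1 = 45
t* = 2.412 for 98% confidence

Margin of error = t* · s/√n = 2.412 · 19.31/√46 = 6.87

CI: (518.13, 531.87)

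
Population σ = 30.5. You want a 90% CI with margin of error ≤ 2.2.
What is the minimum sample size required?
n ≥ 521

For margin E ≤ 2.2:
n ≥ (z* · σ / E)²
n ≥ (1.645 · 30.5 / 2.2)²
n ≥ 520.10

Minimum n = 521 (rounding up)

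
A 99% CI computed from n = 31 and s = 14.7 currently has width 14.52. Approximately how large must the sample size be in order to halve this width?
n ≈ 124

CI width ∝ 1/√n
To reduce width by factor 2, need √n to grow by 2 → need 2² = 4 times as many samples.

Current: n = 31, width = 14.52
New: n = 124, width ≈ 6.91

Width reduced by factor of 14.52/6.91 = 2.10.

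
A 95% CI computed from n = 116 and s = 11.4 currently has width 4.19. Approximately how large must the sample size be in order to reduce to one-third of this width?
n ≈ 1044

CI width ∝ 1/√n
To reduce width by factor 3, need √n to grow by 3 → need 3² = 9 times as many samples.

Current: n = 116, width = 4.19
New: n = 1044, width ≈ 1.38

Width reduced by factor of 4.19/1.38 = 3.04.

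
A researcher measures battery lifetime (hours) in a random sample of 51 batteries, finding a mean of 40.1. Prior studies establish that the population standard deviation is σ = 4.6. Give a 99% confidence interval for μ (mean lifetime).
(38.44, 41.76)

z-interval (σ known):
z* = 2.576 for 99% confidence

Margin of error = z* · σ/√n = 2.576 · 4.6/√51 = 1.66

CI: (40.1 - 1.66, 40.1 + 1.66) = (38.44, 41.76)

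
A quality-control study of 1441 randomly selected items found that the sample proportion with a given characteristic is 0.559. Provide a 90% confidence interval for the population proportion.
(0.537, 0.581)

Proportion CI:
SE = √(p̂(1-p̂)/n) = √(0.559 · 0.441 / 1441) = 0.01308

z* = 1.645
Margin = z* · SE = 1.645 · 0.01308 = 0.0215

CI: 0.559 ± 0.0215 = (0.537, 0.581)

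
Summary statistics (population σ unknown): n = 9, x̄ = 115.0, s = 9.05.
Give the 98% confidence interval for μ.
(106.26, 123.74)

t-interval (σ unknown):
df = n - 1 = 8
t* = 2.896 for 98% confidence

Margin of error = t* · s/√n = 2.896 · 9.05/√9 = 8.74

CI: (106.26, 123.74)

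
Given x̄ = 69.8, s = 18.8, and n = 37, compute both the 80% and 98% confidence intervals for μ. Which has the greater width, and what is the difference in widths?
98% CI is wider by 6.98

df = 36
80% CI: t* = 1.306, (65.76, 73.84), width = 2 · t* · s/√n = 8.07
98% CI: t* = 2.434, (62.28, 77.32), width = 2 · t* · s/√n = 15.05

The 98% CI is wider by 15.05 - 8.07 = 6.98.
Higher confidence requires a wider interval.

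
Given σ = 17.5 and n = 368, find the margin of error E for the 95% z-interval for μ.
Margin of error = 1.79

Margin of error = z* · σ/√n
= 1.960 · 17.5/√368
= 1.960 · 17.5/19.1833
= 1.79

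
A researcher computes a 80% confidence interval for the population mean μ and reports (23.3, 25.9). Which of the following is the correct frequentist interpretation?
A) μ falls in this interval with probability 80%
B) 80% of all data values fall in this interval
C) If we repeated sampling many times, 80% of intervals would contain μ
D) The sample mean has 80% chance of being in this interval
C

A) Wrong — μ is fixed; the randomness lives in the interval, not in μ.
B) Wrong — a CI is about the parameter μ, not individual data values.
C) Correct — this is the frequentist long-run coverage interpretation.
D) Wrong — x̄ is observed and sits in the interval by construction.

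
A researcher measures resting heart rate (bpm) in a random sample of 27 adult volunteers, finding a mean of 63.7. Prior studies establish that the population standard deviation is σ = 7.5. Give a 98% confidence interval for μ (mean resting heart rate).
(60.34, 67.06)

z-interval (σ known):
z* = 2.326 for 98% confidence

Margin of error = z* · σ/√n = 2.326 · 7.5/√27 = 3.36

CI: (63.7 - 3.36, 63.7 + 3.36) = (60.34, 67.06)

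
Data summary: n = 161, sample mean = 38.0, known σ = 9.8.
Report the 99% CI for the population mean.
(36.01, 39.99)

z-interval (σ known):
z* = 2.576 for 99% confidence

Margin of error = z* · σ/√n = 2.576 · 9.8/√161 = 1.99

CI: (38.0 - 1.99, 38.0 + 1.99) = (36.01, 39.99)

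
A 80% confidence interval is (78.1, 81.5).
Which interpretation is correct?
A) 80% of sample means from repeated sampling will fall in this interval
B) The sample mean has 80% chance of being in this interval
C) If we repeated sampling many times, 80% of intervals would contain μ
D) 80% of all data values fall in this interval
C

A) Wrong — coverage applies to intervals containing μ, not to future x̄ values.
B) Wrong — x̄ is observed and sits in the interval by construction.
C) Correct — this is the frequentist long-run coverage interpretation.
D) Wrong — a CI is about the parameter μ, not individual data values.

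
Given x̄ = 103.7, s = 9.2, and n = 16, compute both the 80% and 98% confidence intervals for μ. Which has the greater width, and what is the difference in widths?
98% CI is wider by 5.80

df = 15
80% CI: t* = 1.341, (100.62, 106.78), width = 2 · t* · s/√n = 6.17
98% CI: t* = 2.602, (97.72, 109.68), width = 2 · t* · s/√n = 11.97

The 98% CI is wider by 11.97 - 6.17 = 5.80.
Higher confidence requires a wider interval.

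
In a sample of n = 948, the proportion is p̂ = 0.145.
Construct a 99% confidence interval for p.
(0.116, 0.174)

Proportion CI:
SE = √(p̂(1-p̂)/n) = √(0.145 · 0.855 / 948) = 0.01144

z* = 2.576
Margin = z* · SE = 2.576 · 0.01144 = 0.0295

CI: 0.145 ± 0.0295 = (0.116, 0.174)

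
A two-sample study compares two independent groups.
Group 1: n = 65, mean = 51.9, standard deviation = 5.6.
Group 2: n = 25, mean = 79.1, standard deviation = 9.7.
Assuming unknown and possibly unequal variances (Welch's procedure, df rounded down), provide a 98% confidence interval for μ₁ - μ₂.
(-32.26, -22.14)

Difference: x̄₁ - x̄₂ = -27.20
SE = √(s₁²/n₁ + s₂²/n₂) = √(5.6²/65 + 9.7²/25) = 2.0606
df = 30.36 → 30 (Welch–Satterthwaite, rounded down)
t* = 2.457

CI: -27.20 ± 2.457 · 2.0606 = -27.20 ± 5.06 = (-32.26, -22.14)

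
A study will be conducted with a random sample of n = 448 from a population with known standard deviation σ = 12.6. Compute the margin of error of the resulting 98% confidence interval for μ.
Margin of error = 1.38

Margin of error = z* · σ/√n
= 2.326 · 12.6/√448
= 2.326 · 12.6/21.1660
= 1.38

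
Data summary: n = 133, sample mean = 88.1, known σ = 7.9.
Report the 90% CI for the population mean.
(86.97, 89.23)

z-interval (σ known):
z* = 1.645 for 90% confidence

Margin of error = z* · σ/√n = 1.645 · 7.9/√133 = 1.13

CI: (88.1 - 1.13, 88.1 + 1.13) = (86.97, 89.23)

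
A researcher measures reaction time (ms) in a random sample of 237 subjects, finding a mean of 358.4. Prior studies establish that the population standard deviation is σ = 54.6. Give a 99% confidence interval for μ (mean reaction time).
(349.26, 367.54)

z-interval (σ known):
z* = 2.576 for 99% confidence

Margin of error = z* · σ/√n = 2.576 · 54.6/√237 = 9.14

CI: (358.4 - 9.14, 358.4 + 9.14) = (349.26, 367.54)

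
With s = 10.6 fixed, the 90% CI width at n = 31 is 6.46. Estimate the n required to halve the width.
n ≈ 124

CI width ∝ 1/√n
To reduce width by factor 2, need √n to grow by 2 → need 2² = 4 times as many samples.

Current: n = 31, width = 6.46
New: n = 124, width ≈ 3.15

Width reduced by factor of 6.46/3.15 = 2.05.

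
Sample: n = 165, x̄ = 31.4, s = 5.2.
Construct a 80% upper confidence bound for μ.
μ ≤ 31.74

Upper bound (one-sided):
t* = 0.844 (one-sided for 80%)
Upper bound = x̄ + t* · s/√n = 31.4 + 0.844 · 5.2/√165 = 31.74

We are 80% confident that μ ≤ 31.74.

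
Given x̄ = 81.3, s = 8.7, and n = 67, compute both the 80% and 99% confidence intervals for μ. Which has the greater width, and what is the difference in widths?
99% CI is wider by 2.89

df = 66
80% CI: t* = 1.295, (79.92, 82.68), width = 2 · t* · s/√n = 2.75
99% CI: t* = 2.652, (78.48, 84.12), width = 2 · t* · s/√n = 5.64

The 99% CI is wider by 5.64 - 2.75 = 2.89.
Higher confidence requires a wider interval.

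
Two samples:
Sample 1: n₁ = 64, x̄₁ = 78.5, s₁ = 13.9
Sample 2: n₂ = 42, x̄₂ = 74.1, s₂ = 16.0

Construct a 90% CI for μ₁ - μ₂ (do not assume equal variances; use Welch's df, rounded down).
(-0.62, 9.42)

Difference: x̄₁ - x̄₂ = 4.40
SE = √(s₁²/n₁ + s₂²/n₂) = √(13.9²/64 + 16.0²/42) = 3.0190
df = 79.05 → 79 (Welch–Satterthwaite, rounded down)
t* = 1.664

CI: 4.40 ± 1.664 · 3.0190 = 4.40 ± 5.02 = (-0.62, 9.42)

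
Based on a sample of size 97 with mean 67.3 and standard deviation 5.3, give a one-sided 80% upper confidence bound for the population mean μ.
μ ≤ 67.75

Upper bound (one-sided):
t* = 0.845 (one-sided for 80%)
Upper bound = x̄ + t* · s/√n = 67.3 + 0.845 · 5.3/√97 = 67.75

We are 80% confident that μ ≤ 67.75.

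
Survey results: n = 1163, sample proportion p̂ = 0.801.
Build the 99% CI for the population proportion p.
(0.771, 0.831)

Proportion CI:
SE = √(p̂(1-p̂)/n) = √(0.801 · 0.199 / 1163) = 0.01171

z* = 2.576
Margin = z* · SE = 2.576 · 0.01171 = 0.0302

CI: 0.801 ± 0.0302 = (0.771, 0.831)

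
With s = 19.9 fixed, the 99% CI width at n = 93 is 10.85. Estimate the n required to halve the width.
n ≈ 372

CI width ∝ 1/√n
To reduce width by factor 2, need √n to grow by 2 → need 2² = 4 times as many samples.

Current: n = 93, width = 10.85
New: n = 372, width ≈ 5.34

Width reduced by factor of 10.85/5.34 = 2.03.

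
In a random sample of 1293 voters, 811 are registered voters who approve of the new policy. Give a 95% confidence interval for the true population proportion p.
(0.601, 0.654)

Proportion CI:
p̂ = 811/1293 = 0.62722
SE = √(p̂(1-p̂)/n) = √(0.62722 · 0.37278 / 1293) = 0.01345

z* = 1.960
Margin = z* · SE = 1.960 · 0.01345 = 0.0264

CI: 0.62722 ± 0.0264 = (0.601, 0.654)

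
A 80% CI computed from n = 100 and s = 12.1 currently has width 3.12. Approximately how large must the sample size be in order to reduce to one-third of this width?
n ≈ 900

CI width ∝ 1/√n
To reduce width by factor 3, need √n to grow by 3 → need 3² = 9 times as many samples.

Current: n = 100, width = 3.12
New: n = 900, width ≈ 1.03

Width reduced by factor of 3.12/1.03 = 3.03.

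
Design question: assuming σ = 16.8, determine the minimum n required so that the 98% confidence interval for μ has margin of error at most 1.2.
n ≥ 1061

For margin E ≤ 1.2:
n ≥ (z* · σ / E)²
n ≥ (2.326 · 16.8 / 1.2)²
n ≥ 1060.41

Minimum n = 1061 (rounding up)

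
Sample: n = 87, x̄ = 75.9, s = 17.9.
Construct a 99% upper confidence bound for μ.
μ ≤ 80.45

Upper bound (one-sided):
t* = 2.370 (one-sided for 99%)
Upper bound = x̄ + t* · s/√n = 75.9 + 2.370 · 17.9/√87 = 80.45

We are 99% confident that μ ≤ 80.45.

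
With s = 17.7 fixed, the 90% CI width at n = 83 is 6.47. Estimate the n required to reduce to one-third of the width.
n ≈ 747

CI width ∝ 1/√n
To reduce width by factor 3, need √n to grow by 3 → need 3² = 9 times as many samples.

Current: n = 83, width = 6.47
New: n = 747, width ≈ 2.13

Width reduced by factor of 6.47/2.13 = 3.04.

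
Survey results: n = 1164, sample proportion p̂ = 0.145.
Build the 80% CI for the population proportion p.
(0.132, 0.158)

Proportion CI:
SE = √(p̂(1-p̂)/n) = √(0.145 · 0.855 / 1164) = 0.01032

z* = 1.282
Margin = z* · SE = 1.282 · 0.01032 = 0.0132

CI: 0.145 ± 0.0132 = (0.132, 0.158)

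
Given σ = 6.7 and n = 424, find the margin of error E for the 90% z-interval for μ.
Margin of error = 0.54

Margin of error = z* · σ/√n
= 1.645 · 6.7/√424
= 1.645 · 6.7/20.5913
= 0.54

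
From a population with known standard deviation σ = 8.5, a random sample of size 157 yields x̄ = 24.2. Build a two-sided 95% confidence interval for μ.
(22.87, 25.53)

z-interval (σ known):
z* = 1.960 for 95% confidence

Margin of error = z* · σ/√n = 1.960 · 8.5/√157 = 1.33

CI: (24.2 - 1.33, 24.2 + 1.33) = (22.87, 25.53)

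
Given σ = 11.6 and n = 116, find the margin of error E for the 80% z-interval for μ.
Margin of error = 1.38

Margin of error = z* · σ/√n
= 1.282 · 11.6/√116
= 1.282 · 11.6/10.7703
= 1.38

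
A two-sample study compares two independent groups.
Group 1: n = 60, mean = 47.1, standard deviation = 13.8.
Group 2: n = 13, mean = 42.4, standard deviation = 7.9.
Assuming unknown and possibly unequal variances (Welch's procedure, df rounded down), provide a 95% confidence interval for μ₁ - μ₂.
(-1.07, 10.47)

Difference: x̄₁ - x̄₂ = 4.70
SE = √(s₁²/n₁ + s₂²/n₂) = √(13.8²/60 + 7.9²/13) = 2.8240
df = 30.41 → 30 (Welch–Satterthwaite, rounded down)
t* = 2.042

CI: 4.70 ± 2.042 · 2.8240 = 4.70 ± 5.77 = (-1.07, 10.47)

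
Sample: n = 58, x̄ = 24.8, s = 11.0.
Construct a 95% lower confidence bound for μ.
μ ≥ 22.39

Lower bound (one-sided):
t* = 1.672 (one-sided for 95%)
Lower bound = x̄ - t* · s/√n = 24.8 - 1.672 · 11.0/√58 = 22.39

We are 95% confident that μ ≥ 22.39.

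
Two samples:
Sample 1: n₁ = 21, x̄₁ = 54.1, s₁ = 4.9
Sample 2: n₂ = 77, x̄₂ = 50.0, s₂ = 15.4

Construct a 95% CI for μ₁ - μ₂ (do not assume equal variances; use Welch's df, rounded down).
(0.02, 8.18)

Difference: x̄₁ - x̄₂ = 4.10
SE = √(s₁²/n₁ + s₂²/n₂) = √(4.9²/21 + 15.4²/77) = 2.0551
df = 93.79 → 93 (Welch–Satterthwaite, rounded down)
t* = 1.986

CI: 4.10 ± 1.986 · 2.0551 = 4.10 ± 4.08 = (0.02, 8.18)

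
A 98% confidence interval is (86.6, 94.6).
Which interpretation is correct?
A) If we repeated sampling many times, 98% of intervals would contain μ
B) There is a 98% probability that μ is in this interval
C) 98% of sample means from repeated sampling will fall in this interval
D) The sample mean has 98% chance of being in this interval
A

A) Correct — this is the frequentist long-run coverage interpretation.
B) Wrong — μ is fixed; the randomness lives in the interval, not in μ.
C) Wrong — coverage applies to intervals containing μ, not to future x̄ values.
D) Wrong — x̄ is observed and sits in the interval by construction.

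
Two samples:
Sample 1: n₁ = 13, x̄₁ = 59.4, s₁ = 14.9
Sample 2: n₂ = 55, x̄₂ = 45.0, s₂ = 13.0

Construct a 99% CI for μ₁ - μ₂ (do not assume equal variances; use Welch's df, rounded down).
(1.29, 27.51)

Difference: x̄₁ - x̄₂ = 14.40
SE = √(s₁²/n₁ + s₂²/n₂) = √(14.9²/13 + 13.0²/55) = 4.4889
df = 16.59 → 16 (Welch–Satterthwaite, rounded down)
t* = 2.921

CI: 14.40 ± 2.921 · 4.4889 = 14.40 ± 13.11 = (1.29, 27.51)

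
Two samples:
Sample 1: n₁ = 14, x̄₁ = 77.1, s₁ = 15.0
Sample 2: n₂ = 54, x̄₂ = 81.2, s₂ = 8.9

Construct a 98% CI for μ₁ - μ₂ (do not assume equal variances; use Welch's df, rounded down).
(-15.00, 6.80)

Difference: x̄₁ - x̄₂ = -4.10
SE = √(s₁²/n₁ + s₂²/n₂) = √(15.0²/14 + 8.9²/54) = 4.1879
df = 15.45 → 15 (Welch–Satterthwaite, rounded down)
t* = 2.602

CI: -4.10 ± 2.602 · 4.1879 = -4.10 ± 10.90 = (-15.00, 6.80)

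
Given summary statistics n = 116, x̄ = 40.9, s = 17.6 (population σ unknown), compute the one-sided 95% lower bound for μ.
μ ≥ 38.19

Lower bound (one-sided):
t* = 1.658 (one-sided for 95%)
Lower bound = x̄ - t* · s/√n = 40.9 - 1.658 · 17.6/√116 = 38.19

We are 95% confident that μ ≥ 38.19.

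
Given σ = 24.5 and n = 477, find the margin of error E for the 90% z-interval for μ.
Margin of error = 1.85

Margin of error = z* · σ/√n
= 1.645 · 24.5/√477
= 1.645 · 24.5/21.8403
= 1.85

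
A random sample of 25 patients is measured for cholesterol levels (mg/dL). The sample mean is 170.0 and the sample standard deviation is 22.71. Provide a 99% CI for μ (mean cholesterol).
(157.30, 182.70)

t-interval (σ unknown):
df = n - 1 = 24
t* = 2.797 for 99% confidence

Margin of error = t* · s/√n = 2.797 · 22.71/√25 = 12.70

CI: (157.30, 182.70)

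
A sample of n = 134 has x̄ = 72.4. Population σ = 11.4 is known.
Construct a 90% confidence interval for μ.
(70.78, 74.02)

z-interval (σ known):
z* = 1.645 for 90% confidence

Margin of error = z* · σ/√n = 1.645 · 11.4/√134 = 1.62

CI: (72.4 - 1.62, 72.4 + 1.62) = (70.78, 74.02)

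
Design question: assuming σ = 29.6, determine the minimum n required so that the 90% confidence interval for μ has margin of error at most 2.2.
n ≥ 490

For margin E ≤ 2.2:
n ≥ (z* · σ / E)²
n ≥ (1.645 · 29.6 / 2.2)²
n ≥ 489.86

Minimum n = 490 (rounding up)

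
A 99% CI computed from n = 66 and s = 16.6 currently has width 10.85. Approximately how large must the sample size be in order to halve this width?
n ≈ 264

CI width ∝ 1/√n
To reduce width by factor 2, need √n to grow by 2 → need 2² = 4 times as many samples.

Current: n = 66, width = 10.85
New: n = 264, width ≈ 5.30

Width reduced by factor of 10.85/5.30 = 2.05.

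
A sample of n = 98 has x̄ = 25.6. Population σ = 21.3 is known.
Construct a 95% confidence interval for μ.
(21.38, 29.82)

z-interval (σ known):
z* = 1.960 for 95% confidence

Margin of error = z* · σ/√n = 1.960 · 21.3/√98 = 4.22

CI: (25.6 - 4.22, 25.6 + 4.22) = (21.38, 29.82)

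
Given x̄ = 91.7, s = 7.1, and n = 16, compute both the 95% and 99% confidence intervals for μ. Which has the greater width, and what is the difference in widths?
99% CI is wider by 2.89

df = 15
95% CI: t* = 2.131, (87.92, 95.48), width = 2 · t* · s/√n = 7.57
99% CI: t* = 2.947, (86.47, 96.93), width = 2 · t* · s/√n = 10.46

The 99% CI is wider by 10.46 - 7.57 = 2.89.
Higher confidence requires a wider interval.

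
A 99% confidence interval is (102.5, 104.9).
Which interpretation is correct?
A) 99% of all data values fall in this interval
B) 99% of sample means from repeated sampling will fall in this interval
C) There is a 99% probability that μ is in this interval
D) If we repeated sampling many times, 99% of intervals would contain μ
D

A) Wrong — a CI is about the parameter μ, not individual data values.
B) Wrong — coverage applies to intervals containing μ, not to future x̄ values.
C) Wrong — μ is fixed; the randomness lives in the interval, not in μ.
D) Correct — this is the frequentist long-run coverage interpretation.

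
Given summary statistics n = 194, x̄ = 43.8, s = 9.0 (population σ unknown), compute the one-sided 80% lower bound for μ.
μ ≥ 43.26

Lower bound (one-sided):
t* = 0.843 (one-sided for 80%)
Lower bound = x̄ - t* · s/√n = 43.8 - 0.843 · 9.0/√194 = 43.26

We are 80% confident that μ ≥ 43.26.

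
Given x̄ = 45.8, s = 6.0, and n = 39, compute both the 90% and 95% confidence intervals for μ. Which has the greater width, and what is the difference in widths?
95% CI is wider by 0.65

df = 38
90% CI: t* = 1.686, (44.18, 47.42), width = 2 · t* · s/√n = 3.24
95% CI: t* = 2.024, (43.86, 47.74), width = 2 · t* · s/√n = 3.89

The 95% CI is wider by 3.89 - 3.24 = 0.65.
Higher confidence requires a wider interval.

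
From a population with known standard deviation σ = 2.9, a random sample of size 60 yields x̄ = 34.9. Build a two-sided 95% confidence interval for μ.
(34.17, 35.63)

z-interval (σ known):
z* = 1.960 for 95% confidence

Margin of error = z* · σ/√n = 1.960 · 2.9/√60 = 0.73

CI: (34.9 - 0.73, 34.9 + 0.73) = (34.17, 35.63)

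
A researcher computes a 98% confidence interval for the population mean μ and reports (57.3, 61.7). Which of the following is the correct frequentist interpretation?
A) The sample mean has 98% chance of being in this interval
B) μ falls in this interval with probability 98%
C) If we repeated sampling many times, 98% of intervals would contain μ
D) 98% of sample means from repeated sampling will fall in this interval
C

A) Wrong — x̄ is observed and sits in the interval by construction.
B) Wrong — μ is fixed; the randomness lives in the interval, not in μ.
C) Correct — this is the frequentist long-run coverage interpretation.
D) Wrong — coverage applies to intervals containing μ, not to future x̄ values.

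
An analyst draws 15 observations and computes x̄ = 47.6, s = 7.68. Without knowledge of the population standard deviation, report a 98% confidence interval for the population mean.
(42.40, 52.80)

t-interval (σ unknown):
df = n - 1 = 14
t* = 2.624 for 98% confidence

Margin of error = t* · s/√n = 2.624 · 7.68/√15 = 5.20

CI: (42.40, 52.80)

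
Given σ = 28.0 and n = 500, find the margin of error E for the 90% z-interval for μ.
Margin of error = 2.06

Margin of error = z* · σ/√n
= 1.645 · 28.0/√500
= 1.645 · 28.0/22.3607
= 2.06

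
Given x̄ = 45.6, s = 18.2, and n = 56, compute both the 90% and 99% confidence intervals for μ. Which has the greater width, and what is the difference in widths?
99% CI is wider by 4.84

df = 55
90% CI: t* = 1.673, (41.53, 49.67), width = 2 · t* · s/√n = 8.14
99% CI: t* = 2.668, (39.11, 52.09), width = 2 · t* · s/√n = 12.98

The 99% CI is wider by 12.98 - 8.14 = 4.84.
Higher confidence requires a wider interval.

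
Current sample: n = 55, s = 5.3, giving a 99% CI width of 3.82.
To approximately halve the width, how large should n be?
n ≈ 220

CI width ∝ 1/√n
To reduce width by factor 2, need √n to grow by 2 → need 2² = 4 times as many samples.

Current: n = 55, width = 3.82
New: n = 220, width ≈ 1.86

Width reduced by factor of 3.82/1.86 = 2.05.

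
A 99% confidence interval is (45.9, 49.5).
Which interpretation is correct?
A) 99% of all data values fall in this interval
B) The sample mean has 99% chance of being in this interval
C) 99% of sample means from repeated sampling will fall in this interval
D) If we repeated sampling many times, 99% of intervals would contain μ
D

A) Wrong — a CI is about the parameter μ, not individual data values.
B) Wrong — x̄ is observed and sits in the interval by construction.
C) Wrong — coverage applies to intervals containing μ, not to future x̄ values.
D) Correct — this is the frequentist long-run coverage interpretation.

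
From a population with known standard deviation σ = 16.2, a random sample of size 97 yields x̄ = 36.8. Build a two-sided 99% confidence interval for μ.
(32.56, 41.04)

z-interval (σ known):
z* = 2.576 for 99% confidence

Margin of error = z* · σ/√n = 2.576 · 16.2/√97 = 4.24

CI: (36.8 - 4.24, 36.8 + 4.24) = (32.56, 41.04)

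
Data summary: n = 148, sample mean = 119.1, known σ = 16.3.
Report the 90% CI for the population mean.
(116.90, 121.30)

z-interval (σ known):
z* = 1.645 for 90% confidence

Margin of error = z* · σ/√n = 1.645 · 16.3/√148 = 2.20

CI: (119.1 - 2.20, 119.1 + 2.20) = (116.90, 121.30)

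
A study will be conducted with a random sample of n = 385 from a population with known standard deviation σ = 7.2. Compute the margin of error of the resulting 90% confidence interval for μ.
Margin of error = 0.60

Margin of error = z* · σ/√n
= 1.645 · 7.2/√385
= 1.645 · 7.2/19.6214
= 0.60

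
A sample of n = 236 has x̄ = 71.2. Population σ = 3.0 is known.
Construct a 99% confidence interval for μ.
(70.70, 71.70)

z-interval (σ known):
z* = 2.576 for 99% confidence

Margin of error = z* · σ/√n = 2.576 · 3.0/√236 = 0.50

CI: (71.2 - 0.50, 71.2 + 0.50) = (70.70, 71.70)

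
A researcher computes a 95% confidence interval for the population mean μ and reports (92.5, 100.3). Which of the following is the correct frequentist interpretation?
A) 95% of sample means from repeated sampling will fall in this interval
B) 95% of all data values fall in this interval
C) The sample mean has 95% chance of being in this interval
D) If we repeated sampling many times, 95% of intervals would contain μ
D

A) Wrong — coverage applies to intervals containing μ, not to future x̄ values.
B) Wrong — a CI is about the parameter μ, not individual data values.
C) Wrong — x̄ is observed and sits in the interval by construction.
D) Correct — this is the frequentist long-run coverage interpretation.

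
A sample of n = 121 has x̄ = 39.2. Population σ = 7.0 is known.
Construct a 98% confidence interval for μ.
(37.72, 40.68)

z-interval (σ known):
z* = 2.326 for 98% confidence

Margin of error = z* · σ/√n = 2.326 · 7.0/√121 = 1.48

CI: (39.2 - 1.48, 39.2 + 1.48) = (37.72, 40.68)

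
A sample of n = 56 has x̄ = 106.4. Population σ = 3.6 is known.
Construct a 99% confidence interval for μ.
(105.16, 107.64)

z-interval (σ known):
z* = 2.576 for 99% confidence

Margin of error = z* · σ/√n = 2.576 · 3.6/√56 = 1.24

CI: (106.4 - 1.24, 106.4 + 1.24) = (105.16, 107.64)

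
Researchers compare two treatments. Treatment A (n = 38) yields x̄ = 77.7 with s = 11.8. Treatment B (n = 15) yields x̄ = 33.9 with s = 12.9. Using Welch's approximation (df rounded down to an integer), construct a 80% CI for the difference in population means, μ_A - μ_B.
(38.73, 48.87)

Difference: x̄₁ - x̄₂ = 43.80
SE = √(s₁²/n₁ + s₂²/n₂) = √(11.8²/38 + 12.9²/15) = 3.8416
df = 23.79 → 23 (Welch–Satterthwaite, rounded down)
t* = 1.319

CI: 43.80 ± 1.319 · 3.8416 = 43.80 ± 5.07 = (38.73, 48.87)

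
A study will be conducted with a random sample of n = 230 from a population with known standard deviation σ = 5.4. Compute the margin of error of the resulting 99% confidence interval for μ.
Margin of error = 0.92

Margin of error = z* · σ/√n
= 2.576 · 5.4/√230
= 2.576 · 5.4/15.1658
= 0.92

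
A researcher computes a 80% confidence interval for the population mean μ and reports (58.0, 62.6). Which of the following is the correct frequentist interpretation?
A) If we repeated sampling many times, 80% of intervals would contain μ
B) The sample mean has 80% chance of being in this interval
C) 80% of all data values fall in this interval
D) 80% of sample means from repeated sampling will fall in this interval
A

A) Correct — this is the frequentist long-run coverage interpretation.
B) Wrong — x̄ is observed and sits in the interval by construction.
C) Wrong — a CI is about the parameter μ, not individual data values.
D) Wrong — coverage applies to intervals containing μ, not to future x̄ values.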